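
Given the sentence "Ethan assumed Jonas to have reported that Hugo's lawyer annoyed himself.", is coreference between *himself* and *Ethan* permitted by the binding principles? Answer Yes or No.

No

*himself* is a reflexive; Principle A requires it to be bound within its binding domain — the clause headed by 'annoyed'.
— Ethan: subject of the matrix clause; c-commands the reflexive but lies outside its binding domain — cannot bind it (Principle A).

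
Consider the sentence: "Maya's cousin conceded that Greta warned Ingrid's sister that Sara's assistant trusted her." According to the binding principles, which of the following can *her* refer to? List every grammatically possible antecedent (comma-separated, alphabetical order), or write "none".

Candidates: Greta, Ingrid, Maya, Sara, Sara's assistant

*her* is a pronoun; Principle B requires it to be free in its binding domain — the clause headed by 'trusted'.
— Greta: subject of the clause headed by 'warned'; c-commands the pronoun but lies outside its binding domain — allowed.
— Ingrid: possessor inside the object DP of the clause headed by 'warned'; does not c-command the pronoun — Principle B does not apply; allowed.
— Maya: possessor inside the subject DP of the matrix clause; does not c-command the pronoun — Principle B does not apply; allowed.
— Sara: possessor inside the subject DP of the clause headed by 'trusted'; does not c-command the pronoun — Principle B does not apply; allowed.
— Sara's assistant: subject of the clause headed by 'trusted'; c-commands the pronoun within its binding domain — blocked (Principle B).

Greta, Ingrid, Maya, Sara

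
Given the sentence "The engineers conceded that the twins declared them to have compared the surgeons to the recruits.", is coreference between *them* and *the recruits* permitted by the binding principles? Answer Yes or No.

*them* is a pronoun; Principle B requires it to be free in its binding domain — the clause headed by 'declared'.
— the recruits: second object of the clause headed by 'compared'; is c-commanded by the pronoun; coreference would bind this R-expression — blocked (Principle C).

No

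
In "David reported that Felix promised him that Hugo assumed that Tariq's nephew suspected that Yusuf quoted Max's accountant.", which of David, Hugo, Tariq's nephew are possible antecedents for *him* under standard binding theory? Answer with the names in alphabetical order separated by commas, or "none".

*him* is a pronoun; Principle B requires it to be free in its binding domain — the clause headed by 'promised'.
— David: subject of the matrix clause; c-commands the pronoun but lies outside its binding domain — allowed.
— Hugo: subject of the clause headed by 'assumed'; is c-commanded by the pronoun; coreference would bind this R-expression — blocked (Principle C).
— Tariq's nephew: subject of the clause headed by 'suspected'; is c-commanded by the pronoun; coreference would bind this R-expression — blocked (Principle C).

David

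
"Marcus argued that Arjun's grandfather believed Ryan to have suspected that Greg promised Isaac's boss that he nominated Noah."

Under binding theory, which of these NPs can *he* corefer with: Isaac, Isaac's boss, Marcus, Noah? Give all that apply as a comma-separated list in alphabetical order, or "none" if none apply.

*he* is a pronoun; Principle B requires it to be free in its binding domain — the clause headed by 'nominated'.
— Isaac: possessor inside the object DP of the clause headed by 'promised'; does not c-command the pronoun — Principle B does not apply; allowed.
— Isaac's boss: object of the clause headed by 'promised'; c-commands the pronoun but lies outside its binding domain — allowed.
— Marcus: subject of the matrix clause; c-commands the pronoun but lies outside its binding domain — allowed.
— Noah: object of the clause headed by 'nominated'; is c-commanded by the pronoun; coreference would bind this R-expression — blocked (Principle C).

Isaac, Isaac's boss, Marcus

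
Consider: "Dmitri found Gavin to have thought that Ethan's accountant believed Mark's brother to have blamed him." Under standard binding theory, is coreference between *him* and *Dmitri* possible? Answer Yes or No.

*Dmitri* is an R-expression; Principle C requires it to be free (not bound by any c-commanding expression).
— him: object of the clause headed by 'blamed'; the pronoun does not c-command the R-expression — coreference allowed.

Yes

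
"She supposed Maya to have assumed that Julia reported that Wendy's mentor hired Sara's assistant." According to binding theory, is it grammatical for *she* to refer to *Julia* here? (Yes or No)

No

*Julia* is an R-expression; Principle C requires it to be free (not bound by any c-commanding expression).
— she: subject of the matrix clause; the pronoun c-commands the R-expression — coreference blocked (Principle C).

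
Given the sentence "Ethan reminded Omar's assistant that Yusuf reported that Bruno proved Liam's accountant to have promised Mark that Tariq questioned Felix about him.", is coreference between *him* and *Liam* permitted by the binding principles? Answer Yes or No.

*him* is a pronoun; Principle B requires it to be free in its binding domain — the clause headed by 'questioned'.
— Liam: possessor inside the subject DP of the clause headed by 'promised'; does not c-command the pronoun — Principle B does not apply; allowed.

Yes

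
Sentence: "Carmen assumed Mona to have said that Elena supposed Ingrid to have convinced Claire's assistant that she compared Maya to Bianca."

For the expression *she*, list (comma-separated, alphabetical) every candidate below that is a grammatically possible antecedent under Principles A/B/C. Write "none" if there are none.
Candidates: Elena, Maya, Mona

Elena, Mona

*she* is a pronoun; Principle B requires it to be free in its binding domain — the clause headed by 'compared'.
— Elena: subject of the clause headed by 'supposed'; c-commands the pronoun but lies outside its binding domain — allowed.
— Maya: object of the clause headed by 'compared'; is c-commanded by the pronoun; coreference would bind this R-expression — blocked (Principle C).
— Mona: subject of the clause headed by 'said'; c-commands the pronoun but lies outside its binding domain — allowed.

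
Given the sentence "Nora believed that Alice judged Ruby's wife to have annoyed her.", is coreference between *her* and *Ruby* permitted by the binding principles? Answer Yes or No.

Yes

*her* is a pronoun; Principle B requires it to be free in its binding domain — the clause headed by 'annoyed'.
— Ruby: possessor inside the subject DP of the clause headed by 'annoyed'; does not c-command the pronoun — Principle B does not apply; allowed.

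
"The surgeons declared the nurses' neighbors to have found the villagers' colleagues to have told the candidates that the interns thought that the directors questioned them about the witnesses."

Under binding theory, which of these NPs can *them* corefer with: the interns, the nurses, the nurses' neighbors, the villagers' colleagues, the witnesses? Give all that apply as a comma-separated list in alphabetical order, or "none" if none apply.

*them* is a pronoun; Principle B requires it to be free in its binding domain — the clause headed by 'questioned'.
— the interns: subject of the clause headed by 'thought'; c-commands the pronoun but lies outside its binding domain — allowed.
— the nurses: possessor inside the subject DP of the clause headed by 'found'; does not c-command the pronoun — Principle B does not apply; allowed.
— the nurses' neighbors: subject of the clause headed by 'found'; c-commands the pronoun but lies outside its binding domain — allowed.
— the villagers' colleagues: subject of the clause headed by 'told'; c-commands the pronoun but lies outside its binding domain — allowed.
— the witnesses: second object of the clause headed by 'questioned'; is c-commanded by the pronoun; coreference would bind this R-expression — blocked (Principle C).

the interns, the nurses, the nurses' neighbors, the villagers' colleagues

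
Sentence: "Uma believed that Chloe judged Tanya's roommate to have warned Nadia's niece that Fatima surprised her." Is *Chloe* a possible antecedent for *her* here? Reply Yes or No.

*her* is a pronoun; Principle B requires it to be free in its binding domain — the clause headed by 'surprised'.
— Chloe: subject of the clause headed by 'judged'; c-commands the pronoun but lies outside its binding domain — allowed.

Yes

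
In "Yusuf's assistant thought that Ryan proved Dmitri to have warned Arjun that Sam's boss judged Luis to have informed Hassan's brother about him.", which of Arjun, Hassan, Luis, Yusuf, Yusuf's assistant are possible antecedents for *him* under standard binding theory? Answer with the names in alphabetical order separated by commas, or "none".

Arjun, Hassan, Yusuf, Yusuf's assistant

*him* is a pronoun; Principle B requires it to be free in its binding domain — the clause headed by 'informed'.
— Arjun: object of the clause headed by 'warned'; c-commands the pronoun but lies outside its binding domain — allowed.
— Hassan: possessor inside the object DP of the clause headed by 'informed'; does not c-command the pronoun — Principle B does not apply; allowed.
— Luis: subject of the clause headed by 'informed'; c-commands the pronoun within its binding domain — blocked (Principle B).
— Yusuf: possessor inside the subject DP of the matrix clause; does not c-command the pronoun — Principle B does not apply; allowed.
— Yusuf's assistant: subject of the matrix clause; c-commands the pronoun but lies outside its binding domain — allowed.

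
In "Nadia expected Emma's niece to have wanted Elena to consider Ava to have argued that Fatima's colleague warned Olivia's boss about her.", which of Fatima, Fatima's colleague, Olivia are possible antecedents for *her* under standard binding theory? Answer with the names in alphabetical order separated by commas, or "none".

*her* is a pronoun; Principle B requires it to be free in its binding domain — the clause headed by 'warned'.
— Fatima: possessor inside the subject DP of the clause headed by 'warned'; does not c-command the pronoun — Principle B does not apply; allowed.
— Fatima's colleague: subject of the clause headed by 'warned'; c-commands the pronoun within its binding domain — blocked (Principle B).
— Olivia: possessor inside the object DP of the clause headed by 'warned'; does not c-command the pronoun — Principle B does not apply; allowed.

Fatima, Olivia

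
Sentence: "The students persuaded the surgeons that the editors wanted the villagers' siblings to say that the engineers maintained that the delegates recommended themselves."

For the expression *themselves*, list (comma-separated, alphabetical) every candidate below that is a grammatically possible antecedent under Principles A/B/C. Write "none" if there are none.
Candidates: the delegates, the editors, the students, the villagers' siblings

the delegates

*themselves* is a reflexive; Principle A requires it to be bound within its binding domain — the clause headed by 'recommended'.
— the delegates: subject of the clause headed by 'recommended'; c-commands the reflexive within its binding domain — allowed (Principle A).
— the editors: subject of the clause headed by 'wanted'; c-commands the reflexive but lies outside its binding domain — cannot bind it (Principle A).
— the students: subject of the matrix clause; c-commands the reflexive but lies outside its binding domain — cannot bind it (Principle A).
— the villagers' siblings: subject of the clause headed by 'say'; c-commands the reflexive but lies outside its binding domain — cannot bind it (Principle A).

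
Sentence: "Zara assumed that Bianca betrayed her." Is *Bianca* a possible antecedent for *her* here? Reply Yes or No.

*her* is a pronoun; Principle B requires it to be free in its binding domain — the clause headed by 'betrayed'.
— Bianca: subject of the clause headed by 'betrayed'; c-commands the pronoun within its binding domain — blocked (Principle B).

No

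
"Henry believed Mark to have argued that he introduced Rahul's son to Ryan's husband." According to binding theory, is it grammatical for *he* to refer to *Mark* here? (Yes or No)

Yes

*Mark* is an R-expression; Principle C requires it to be free (not bound by any c-commanding expression).
— he: subject of the clause headed by 'introduced'; the pronoun does not c-command the R-expression — coreference allowed.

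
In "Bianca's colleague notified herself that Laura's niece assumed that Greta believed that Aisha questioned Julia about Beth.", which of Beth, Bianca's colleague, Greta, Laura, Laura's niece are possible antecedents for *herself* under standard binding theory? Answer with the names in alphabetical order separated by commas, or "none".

Bianca's colleague

*herself* is a reflexive; Principle A requires it to be bound within its binding domain — the matrix clause.
— Beth: second object of the clause headed by 'questioned'; does not c-command the reflexive — cannot bind it (Principle A).
— Bianca's colleague: subject of the matrix clause; c-commands the reflexive within its binding domain — allowed (Principle A).
— Greta: subject of the clause headed by 'believed'; does not c-command the reflexive — cannot bind it (Principle A).
— Laura: possessor inside the subject DP of the clause headed by 'assumed'; does not c-command the reflexive — cannot bind it (Principle A).
— Laura's niece: subject of the clause headed by 'assumed'; does not c-command the reflexive — cannot bind it (Principle A).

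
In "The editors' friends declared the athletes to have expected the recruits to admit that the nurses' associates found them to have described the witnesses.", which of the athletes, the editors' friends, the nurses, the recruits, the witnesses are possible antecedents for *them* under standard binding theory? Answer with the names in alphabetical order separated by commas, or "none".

the athletes, the editors' friends, the nurses, the recruits

*them* is a pronoun; Principle B requires it to be free in its binding domain — the clause headed by 'found'.
— the athletes: subject of the clause headed by 'expected'; c-commands the pronoun but lies outside its binding domain — allowed.
— the editors' friends: subject of the matrix clause; c-commands the pronoun but lies outside its binding domain — allowed.
— the nurses: possessor inside the subject DP of the clause headed by 'found'; does not c-command the pronoun — Principle B does not apply; allowed.
— the recruits: subject of the clause headed by 'admit'; c-commands the pronoun but lies outside its binding domain — allowed.
— the witnesses: object of the clause headed by 'described'; is c-commanded by the pronoun; coreference would bind this R-expression — blocked (Principle C).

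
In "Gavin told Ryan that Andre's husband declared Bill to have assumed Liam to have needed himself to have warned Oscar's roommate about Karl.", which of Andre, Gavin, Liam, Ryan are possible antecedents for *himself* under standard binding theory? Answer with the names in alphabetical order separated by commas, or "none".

Liam

*himself* is a reflexive; Principle A requires it to be bound within its binding domain — the clause headed by 'needed'.
— Andre: possessor inside the subject DP of the clause headed by 'declared'; does not c-command the reflexive — cannot bind it (Principle A).
— Gavin: subject of the matrix clause; c-commands the reflexive but lies outside its binding domain — cannot bind it (Principle A).
— Liam: subject of the clause headed by 'needed'; c-commands the reflexive within its binding domain — allowed (Principle A).
— Ryan: object of the matrix clause; c-commands the reflexive but lies outside its binding domain — cannot bind it (Principle A).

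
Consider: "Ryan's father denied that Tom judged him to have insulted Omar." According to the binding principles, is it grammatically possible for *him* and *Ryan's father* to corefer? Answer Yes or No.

Yes

*him* is a pronoun; Principle B requires it to be free in its binding domain — the clause headed by 'judged'.
— Ryan's father: subject of the matrix clause; c-commands the pronoun but lies outside its binding domain — allowed.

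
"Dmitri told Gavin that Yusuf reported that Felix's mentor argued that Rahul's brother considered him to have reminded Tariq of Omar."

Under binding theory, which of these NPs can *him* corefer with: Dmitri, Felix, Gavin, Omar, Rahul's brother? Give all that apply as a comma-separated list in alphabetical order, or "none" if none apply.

Dmitri, Felix, Gavin

*him* is a pronoun; Principle B requires it to be free in its binding domain — the clause headed by 'considered'.
— Dmitri: subject of the matrix clause; c-commands the pronoun but lies outside its binding domain — allowed.
— Felix: possessor inside the subject DP of the clause headed by 'argued'; does not c-command the pronoun — Principle B does not apply; allowed.
— Gavin: object of the matrix clause; c-commands the pronoun but lies outside its binding domain — allowed.
— Omar: second object of the clause headed by 'reminded'; is c-commanded by the pronoun; coreference would bind this R-expression — blocked (Principle C).
— Rahul's brother: subject of the clause headed by 'considered'; c-commands the pronoun within its binding domain — blocked (Principle B).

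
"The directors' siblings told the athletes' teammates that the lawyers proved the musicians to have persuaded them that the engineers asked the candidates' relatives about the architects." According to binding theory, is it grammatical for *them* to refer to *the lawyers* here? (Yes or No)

*the lawyers* is an R-expression; Principle C requires it to be free (not bound by any c-commanding expression).
— them: object of the clause headed by 'persuaded'; the pronoun does not c-command the R-expression — coreference allowed.

Yes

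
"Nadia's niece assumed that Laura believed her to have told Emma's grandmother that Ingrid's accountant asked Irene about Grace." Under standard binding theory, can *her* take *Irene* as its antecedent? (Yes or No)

*her* is a pronoun; Principle B requires it to be free in its binding domain — the clause headed by 'believed'.
— Irene: object of the clause headed by 'asked'; is c-commanded by the pronoun; coreference would bind this R-expression — blocked (Principle C).

No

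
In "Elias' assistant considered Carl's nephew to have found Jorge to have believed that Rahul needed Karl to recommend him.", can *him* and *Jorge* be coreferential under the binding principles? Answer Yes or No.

*Jorge* is an R-expression; Principle C requires it to be free (not bound by any c-commanding expression).
— him: object of the clause headed by 'recommend'; the pronoun does not c-command the R-expression — coreference allowed.

Yes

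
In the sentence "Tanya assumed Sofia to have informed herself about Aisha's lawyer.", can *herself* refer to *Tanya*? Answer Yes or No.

*herself* is a reflexive; Principle A requires it to be bound within its binding domain — the clause headed by 'informed'.
— Tanya: subject of the matrix clause; c-commands the reflexive but lies outside its binding domain — cannot bind it (Principle A).

No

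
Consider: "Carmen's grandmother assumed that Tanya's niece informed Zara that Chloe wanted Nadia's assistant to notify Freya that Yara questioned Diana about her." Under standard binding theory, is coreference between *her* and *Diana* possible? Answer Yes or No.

No

*Diana* is an R-expression; Principle C requires it to be free (not bound by any c-commanding expression).
— her: second object of the clause headed by 'questioned'; the R-expression locally c-commands the pronoun — coreference blocked (Principle B on the pronoun).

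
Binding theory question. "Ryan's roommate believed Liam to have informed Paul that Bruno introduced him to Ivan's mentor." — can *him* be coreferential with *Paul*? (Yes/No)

*him* is a pronoun; Principle B requires it to be free in its binding domain — the clause headed by 'introduced'.
— Paul: object of the clause headed by 'informed'; c-commands the pronoun but lies outside its binding domain — allowed.

Yes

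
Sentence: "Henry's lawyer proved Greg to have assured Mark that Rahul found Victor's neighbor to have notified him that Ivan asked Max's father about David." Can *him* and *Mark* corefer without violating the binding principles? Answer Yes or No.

*Mark* is an R-expression; Principle C requires it to be free (not bound by any c-commanding expression).
— him: object of the clause headed by 'notified'; the pronoun does not c-command the R-expression — coreference allowed.

Yes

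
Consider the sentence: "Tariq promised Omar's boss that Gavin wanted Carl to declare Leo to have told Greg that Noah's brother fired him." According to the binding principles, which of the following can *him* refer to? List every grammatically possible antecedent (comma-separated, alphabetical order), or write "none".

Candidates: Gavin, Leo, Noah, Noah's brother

Gavin, Leo, Noah

*him* is a pronoun; Principle B requires it to be free in its binding domain — the clause headed by 'fired'.
— Gavin: subject of the clause headed by 'wanted'; c-commands the pronoun but lies outside its binding domain — allowed.
— Leo: subject of the clause headed by 'told'; c-commands the pronoun but lies outside its binding domain — allowed.
— Noah: possessor inside the subject DP of the clause headed by 'fired'; does not c-command the pronoun — Principle B does not apply; allowed.
— Noah's brother: subject of the clause headed by 'fired'; c-commands the pronoun within its binding domain — blocked (Principle B).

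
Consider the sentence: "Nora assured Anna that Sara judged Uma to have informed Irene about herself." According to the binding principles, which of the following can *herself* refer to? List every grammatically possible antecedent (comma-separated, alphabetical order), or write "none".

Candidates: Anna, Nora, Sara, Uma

Uma

*herself* is a reflexive; Principle A requires it to be bound within its binding domain — the clause headed by 'informed'.
— Anna: object of the matrix clause; c-commands the reflexive but lies outside its binding domain — cannot bind it (Principle A).
— Nora: subject of the matrix clause; c-commands the reflexive but lies outside its binding domain — cannot bind it (Principle A).
— Sara: subject of the clause headed by 'judged'; c-commands the reflexive but lies outside its binding domain — cannot bind it (Principle A).
— Uma: subject of the clause headed by 'informed'; c-commands the reflexive within its binding domain — allowed (Principle A).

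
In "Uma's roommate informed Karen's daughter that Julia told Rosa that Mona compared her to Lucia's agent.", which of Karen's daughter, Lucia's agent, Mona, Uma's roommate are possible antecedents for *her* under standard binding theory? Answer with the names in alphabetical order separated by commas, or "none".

Karen's daughter, Uma's roommate

*her* is a pronoun; Principle B requires it to be free in its binding domain — the clause headed by 'compared'.
— Karen's daughter: object of the matrix clause; c-commands the pronoun but lies outside its binding domain — allowed.
— Lucia's agent: second object of the clause headed by 'compared'; is c-commanded by the pronoun; coreference would bind this R-expression — blocked (Principle C).
— Mona: subject of the clause headed by 'compared'; c-commands the pronoun within its binding domain — blocked (Principle B).
— Uma's roommate: subject of the matrix clause; c-commands the pronoun but lies outside its binding domain — allowed.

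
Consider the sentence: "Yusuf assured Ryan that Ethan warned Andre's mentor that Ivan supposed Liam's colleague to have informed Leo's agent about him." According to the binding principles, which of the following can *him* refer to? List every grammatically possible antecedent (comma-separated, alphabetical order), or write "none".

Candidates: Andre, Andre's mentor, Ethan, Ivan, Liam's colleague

*him* is a pronoun; Principle B requires it to be free in its binding domain — the clause headed by 'informed'.
— Andre: possessor inside the object DP of the clause headed by 'warned'; does not c-command the pronoun — Principle B does not apply; allowed.
— Andre's mentor: object of the clause headed by 'warned'; c-commands the pronoun but lies outside its binding domain — allowed.
— Ethan: subject of the clause headed by 'warned'; c-commands the pronoun but lies outside its binding domain — allowed.
— Ivan: subject of the clause headed by 'supposed'; c-commands the pronoun but lies outside its binding domain — allowed.
— Liam's colleague: subject of the clause headed by 'informed'; c-commands the pronoun within its binding domain — blocked (Principle B).

Andre, Andre's mentor, Ethan, Ivan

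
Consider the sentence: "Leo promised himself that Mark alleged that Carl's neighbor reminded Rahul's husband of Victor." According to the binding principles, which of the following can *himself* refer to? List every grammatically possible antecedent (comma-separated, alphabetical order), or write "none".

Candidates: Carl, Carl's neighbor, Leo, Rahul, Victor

Leo

*himself* is a reflexive; Principle A requires it to be bound within its binding domain — the matrix clause.
— Carl: possessor inside the subject DP of the clause headed by 'reminded'; does not c-command the reflexive — cannot bind it (Principle A).
— Carl's neighbor: subject of the clause headed by 'reminded'; does not c-command the reflexive — cannot bind it (Principle A).
— Leo: subject of the matrix clause; c-commands the reflexive within its binding domain — allowed (Principle A).
— Rahul: possessor inside the object DP of the clause headed by 'reminded'; does not c-command the reflexive — cannot bind it (Principle A).
— Victor: second object of the clause headed by 'reminded'; does not c-command the reflexive — cannot bind it (Principle A).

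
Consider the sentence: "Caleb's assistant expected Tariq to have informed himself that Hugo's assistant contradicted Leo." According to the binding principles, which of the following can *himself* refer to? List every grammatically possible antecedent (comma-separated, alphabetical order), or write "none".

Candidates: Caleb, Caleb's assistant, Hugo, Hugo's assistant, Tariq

Tariq

*himself* is a reflexive; Principle A requires it to be bound within its binding domain — the clause headed by 'informed'.
— Caleb: possessor inside the subject DP of the matrix clause; does not c-command the reflexive — cannot bind it (Principle A).
— Caleb's assistant: subject of the matrix clause; c-commands the reflexive but lies outside its binding domain — cannot bind it (Principle A).
— Hugo: possessor inside the subject DP of the clause headed by 'contradicted'; does not c-command the reflexive — cannot bind it (Principle A).
— Hugo's assistant: subject of the clause headed by 'contradicted'; does not c-command the reflexive — cannot bind it (Principle A).
— Tariq: subject of the clause headed by 'informed'; c-commands the reflexive within its binding domain — allowed (Principle A).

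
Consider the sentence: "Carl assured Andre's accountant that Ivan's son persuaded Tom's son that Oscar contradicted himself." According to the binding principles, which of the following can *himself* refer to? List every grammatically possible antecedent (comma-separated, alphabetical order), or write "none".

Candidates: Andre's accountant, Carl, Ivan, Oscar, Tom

*himself* is a reflexive; Principle A requires it to be bound within its binding domain — the clause headed by 'contradicted'.
— Andre's accountant: object of the matrix clause; c-commands the reflexive but lies outside its binding domain — cannot bind it (Principle A).
— Carl: subject of the matrix clause; c-commands the reflexive but lies outside its binding domain — cannot bind it (Principle A).
— Ivan: possessor inside the subject DP of the clause headed by 'persuaded'; does not c-command the reflexive — cannot bind it (Principle A).
— Oscar: subject of the clause headed by 'contradicted'; c-commands the reflexive within its binding domain — allowed (Principle A).
— Tom: possessor inside the object DP of the clause headed by 'persuaded'; does not c-command the reflexive — cannot bind it (Principle A).

Oscar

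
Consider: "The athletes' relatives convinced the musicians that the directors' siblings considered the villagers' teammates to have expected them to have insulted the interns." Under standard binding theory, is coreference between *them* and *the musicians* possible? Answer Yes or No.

*the musicians* is an R-expression; Principle C requires it to be free (not bound by any c-commanding expression).
— them: subject of the clause headed by 'insulted'; the pronoun does not c-command the R-expression — coreference allowed.

Yes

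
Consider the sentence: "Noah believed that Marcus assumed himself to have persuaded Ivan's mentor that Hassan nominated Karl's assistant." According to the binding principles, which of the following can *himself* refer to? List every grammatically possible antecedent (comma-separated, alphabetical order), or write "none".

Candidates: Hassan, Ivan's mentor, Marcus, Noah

*himself* is a reflexive; Principle A requires it to be bound within its binding domain — the clause headed by 'assumed'.
— Hassan: subject of the clause headed by 'nominated'; does not c-command the reflexive — cannot bind it (Principle A).
— Ivan's mentor: object of the clause headed by 'persuaded'; does not c-command the reflexive — cannot bind it (Principle A).
— Marcus: subject of the clause headed by 'assumed'; c-commands the reflexive within its binding domain — allowed (Principle A).
— Noah: subject of the matrix clause; c-commands the reflexive but lies outside its binding domain — cannot bind it (Principle A).

Marcus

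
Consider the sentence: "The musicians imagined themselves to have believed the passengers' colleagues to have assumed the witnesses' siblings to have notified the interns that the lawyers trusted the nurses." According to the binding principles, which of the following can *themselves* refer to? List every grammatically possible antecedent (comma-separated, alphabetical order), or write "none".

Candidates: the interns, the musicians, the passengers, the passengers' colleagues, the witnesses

the musicians

*themselves* is a reflexive; Principle A requires it to be bound within its binding domain — the matrix clause.
— the interns: object of the clause headed by 'notified'; does not c-command the reflexive — cannot bind it (Principle A).
— the musicians: subject of the matrix clause; c-commands the reflexive within its binding domain — allowed (Principle A).
— the passengers: possessor inside the subject DP of the clause headed by 'assumed'; does not c-command the reflexive — cannot bind it (Principle A).
— the passengers' colleagues: subject of the clause headed by 'assumed'; does not c-command the reflexive — cannot bind it (Principle A).
— the witnesses: possessor inside the subject DP of the clause headed by 'notified'; does not c-command the reflexive — cannot bind it (Principle A).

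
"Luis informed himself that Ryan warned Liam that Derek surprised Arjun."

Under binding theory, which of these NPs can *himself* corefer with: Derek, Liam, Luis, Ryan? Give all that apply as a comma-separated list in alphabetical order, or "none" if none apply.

Luis

*himself* is a reflexive; Principle A requires it to be bound within its binding domain — the matrix clause.
— Derek: subject of the clause headed by 'surprised'; does not c-command the reflexive — cannot bind it (Principle A).
— Liam: object of the clause headed by 'warned'; does not c-command the reflexive — cannot bind it (Principle A).
— Luis: subject of the matrix clause; c-commands the reflexive within its binding domain — allowed (Principle A).
— Ryan: subject of the clause headed by 'warned'; does not c-command the reflexive — cannot bind it (Principle A).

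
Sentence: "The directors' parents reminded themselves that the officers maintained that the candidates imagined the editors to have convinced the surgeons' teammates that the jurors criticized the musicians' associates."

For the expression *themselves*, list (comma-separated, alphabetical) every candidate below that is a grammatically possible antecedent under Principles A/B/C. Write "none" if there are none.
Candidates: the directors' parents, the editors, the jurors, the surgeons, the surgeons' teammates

*themselves* is a reflexive; Principle A requires it to be bound within its binding domain — the matrix clause.
— the directors' parents: subject of the matrix clause; c-commands the reflexive within its binding domain — allowed (Principle A).
— the editors: subject of the clause headed by 'convinced'; does not c-command the reflexive — cannot bind it (Principle A).
— the jurors: subject of the clause headed by 'criticized'; does not c-command the reflexive — cannot bind it (Principle A).
— the surgeons: possessor inside the object DP of the clause headed by 'convinced'; does not c-command the reflexive — cannot bind it (Principle A).
— the surgeons' teammates: object of the clause headed by 'convinced'; does not c-command the reflexive — cannot bind it (Principle A).

the directors' parents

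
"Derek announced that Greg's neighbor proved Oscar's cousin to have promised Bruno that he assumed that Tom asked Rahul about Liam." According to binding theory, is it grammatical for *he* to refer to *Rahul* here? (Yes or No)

No

*Rahul* is an R-expression; Principle C requires it to be free (not bound by any c-commanding expression).
— he: subject of the clause headed by 'assumed'; the pronoun c-commands the R-expression — coreference blocked (Principle C).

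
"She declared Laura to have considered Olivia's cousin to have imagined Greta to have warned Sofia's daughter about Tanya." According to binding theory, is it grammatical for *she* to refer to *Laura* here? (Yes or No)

No

*Laura* is an R-expression; Principle C requires it to be free (not bound by any c-commanding expression).
— she: subject of the matrix clause; the pronoun c-commands the R-expression — coreference blocked (Principle C).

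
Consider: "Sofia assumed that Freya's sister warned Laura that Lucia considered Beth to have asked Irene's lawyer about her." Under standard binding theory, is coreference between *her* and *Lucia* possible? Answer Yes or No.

Yes

*Lucia* is an R-expression; Principle C requires it to be free (not bound by any c-commanding expression).
— her: second object of the clause headed by 'asked'; the pronoun does not c-command the R-expression — coreference allowed.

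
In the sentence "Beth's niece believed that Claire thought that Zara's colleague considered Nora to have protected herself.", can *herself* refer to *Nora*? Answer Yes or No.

*herself* is a reflexive; Principle A requires it to be bound within its binding domain — the clause headed by 'protected'.
— Nora: subject of the clause headed by 'protected'; c-commands the reflexive within its binding domain — allowed (Principle A).

Yes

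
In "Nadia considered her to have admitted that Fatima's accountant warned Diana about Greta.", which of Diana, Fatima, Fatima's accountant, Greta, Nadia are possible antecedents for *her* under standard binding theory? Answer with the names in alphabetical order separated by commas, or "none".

none

*her* is a pronoun; Principle B requires it to be free in its binding domain — the matrix clause.
— Diana: object of the clause headed by 'warned'; is c-commanded by the pronoun; coreference would bind this R-expression — blocked (Principle C).
— Fatima: possessor inside the subject DP of the clause headed by 'warned'; is c-commanded by the pronoun; coreference would bind this R-expression — blocked (Principle C).
— Fatima's accountant: subject of the clause headed by 'warned'; is c-commanded by the pronoun; coreference would bind this R-expression — blocked (Principle C).
— Greta: second object of the clause headed by 'warned'; is c-commanded by the pronoun; coreference would bind this R-expression — blocked (Principle C).
— Nadia: subject of the matrix clause; c-commands the pronoun within its binding domain — blocked (Principle B).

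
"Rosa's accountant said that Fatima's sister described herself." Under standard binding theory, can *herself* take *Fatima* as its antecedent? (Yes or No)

No

*herself* is a reflexive; Principle A requires it to be bound within its binding domain — the clause headed by 'described'.
— Fatima: possessor inside the subject DP of the clause headed by 'described'; does not c-command the reflexive — cannot bind it (Principle A).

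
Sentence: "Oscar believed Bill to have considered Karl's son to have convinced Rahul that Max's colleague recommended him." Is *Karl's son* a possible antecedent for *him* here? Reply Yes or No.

*him* is a pronoun; Principle B requires it to be free in its binding domain — the clause headed by 'recommended'.
— Karl's son: subject of the clause headed by 'convinced'; c-commands the pronoun but lies outside its binding domain — allowed.

Yes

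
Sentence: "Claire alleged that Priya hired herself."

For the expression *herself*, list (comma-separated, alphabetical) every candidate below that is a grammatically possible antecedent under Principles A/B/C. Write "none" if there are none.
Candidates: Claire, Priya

*herself* is a reflexive; Principle A requires it to be bound within its binding domain — the clause headed by 'hired'.
— Claire: subject of the matrix clause; c-commands the reflexive but lies outside its binding domain — cannot bind it (Principle A).
— Priya: subject of the clause headed by 'hired'; c-commands the reflexive within its binding domain — allowed (Principle A).

Priya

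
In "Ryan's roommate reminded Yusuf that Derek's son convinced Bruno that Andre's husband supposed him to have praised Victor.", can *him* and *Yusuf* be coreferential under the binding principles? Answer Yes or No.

*Yusuf* is an R-expression; Principle C requires it to be free (not bound by any c-commanding expression).
— him: subject of the clause headed by 'praised'; the pronoun does not c-command the R-expression — coreference allowed.

Yes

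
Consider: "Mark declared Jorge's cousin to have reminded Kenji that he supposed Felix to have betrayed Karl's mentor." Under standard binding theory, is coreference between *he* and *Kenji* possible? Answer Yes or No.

Yes

*Kenji* is an R-expression; Principle C requires it to be free (not bound by any c-commanding expression).
— he: subject of the clause headed by 'supposed'; the pronoun does not c-command the R-expression — coreference allowed.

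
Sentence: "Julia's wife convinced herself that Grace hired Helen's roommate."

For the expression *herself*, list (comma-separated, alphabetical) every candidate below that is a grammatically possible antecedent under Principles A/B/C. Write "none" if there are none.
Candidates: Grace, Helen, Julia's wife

*herself* is a reflexive; Principle A requires it to be bound within its binding domain — the matrix clause.
— Grace: subject of the clause headed by 'hired'; does not c-command the reflexive — cannot bind it (Principle A).
— Helen: possessor inside the object DP of the clause headed by 'hired'; does not c-command the reflexive — cannot bind it (Principle A).
— Julia's wife: subject of the matrix clause; c-commands the reflexive within its binding domain — allowed (Principle A).

Julia's wife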